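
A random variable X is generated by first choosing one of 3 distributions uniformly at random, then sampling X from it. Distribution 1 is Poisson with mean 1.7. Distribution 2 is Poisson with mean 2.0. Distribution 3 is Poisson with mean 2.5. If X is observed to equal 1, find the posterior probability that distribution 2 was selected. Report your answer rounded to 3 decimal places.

0.344

Likelihoods P(X=1 | ·): 1: 0.310562; 2: 0.270671; 3: 0.205212.
Posterior ∝ prior × likelihood. Numerator for 2: 0.333333·0.270671 = 0.0902235.
Normalizing constant: 0.333333·0.310562 + 0.333333·0.270671 + 0.333333·0.205212 = 0.262148.
P(2 | observation) = 0.0902235 / 0.262148 = 0.34417.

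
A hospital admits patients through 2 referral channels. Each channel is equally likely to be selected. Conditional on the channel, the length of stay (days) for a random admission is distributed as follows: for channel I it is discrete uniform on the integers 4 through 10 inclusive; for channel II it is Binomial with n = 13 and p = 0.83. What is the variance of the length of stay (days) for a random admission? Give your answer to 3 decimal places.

6.508

Per component, I: μ=7, E[X²]=53; II: μ=10.79, E[X²]=118.258.
E[X] = 0.5·7 + 0.5·10.79 = 8.895.
E[X²] = 0.5·53 + 0.5·118.258 = 85.6292.
Var(X) = E[X²] − (E[X])² = 85.6292 − 79.121 = 6.50818.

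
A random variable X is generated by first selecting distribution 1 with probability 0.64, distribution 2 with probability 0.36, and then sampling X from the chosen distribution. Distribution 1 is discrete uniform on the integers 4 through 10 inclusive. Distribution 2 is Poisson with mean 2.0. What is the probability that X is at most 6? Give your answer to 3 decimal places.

Conditional on each component, P(X ≤ 6): 1: 0.428571; 2: 0.995466.
By total probability, P(X ≤ 6) = 0.64·0.428571 + 0.36·0.995466 = 0.632654.

0.633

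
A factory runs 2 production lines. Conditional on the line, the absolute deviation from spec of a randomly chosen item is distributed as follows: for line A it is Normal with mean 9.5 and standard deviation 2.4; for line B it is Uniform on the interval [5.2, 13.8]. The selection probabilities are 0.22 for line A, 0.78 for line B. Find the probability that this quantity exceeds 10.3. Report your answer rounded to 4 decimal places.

Conditional on each line, P(X > 10.3): A: 0.369441; B: 0.406977.
By total probability, P(X > 10.3) = 0.22·0.369441 + 0.78·0.406977 = 0.398719.

0.3987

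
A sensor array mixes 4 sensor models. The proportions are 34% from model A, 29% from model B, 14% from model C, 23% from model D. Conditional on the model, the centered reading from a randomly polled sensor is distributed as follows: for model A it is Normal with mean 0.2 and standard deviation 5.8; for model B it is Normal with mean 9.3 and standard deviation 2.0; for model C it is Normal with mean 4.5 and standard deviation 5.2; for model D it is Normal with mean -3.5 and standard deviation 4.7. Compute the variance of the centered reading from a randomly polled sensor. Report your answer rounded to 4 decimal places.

45.5040

Per component, A: μ=0.2, E[X²]=33.68; B: μ=9.3, E[X²]=90.49; C: μ=4.5, E[X²]=47.29; D: μ=-3.5, E[X²]=34.34.
E[X] = 0.34·0.2 + 0.29·9.3 + 0.14·4.5 + 0.23·-3.5 = 2.59.
E[X²] = 0.34·33.68 + 0.29·90.49 + 0.14·47.29 + 0.23·34.34 = 52.2121.
Var(X) = E[X²] − (E[X])² = 52.2121 − 6.7081 = 45.504.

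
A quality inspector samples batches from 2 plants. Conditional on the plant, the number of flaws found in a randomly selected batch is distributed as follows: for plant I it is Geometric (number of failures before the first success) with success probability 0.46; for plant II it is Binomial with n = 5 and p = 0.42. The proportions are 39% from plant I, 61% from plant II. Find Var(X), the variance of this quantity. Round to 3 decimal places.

1.942

Per component, I: μ=1.17391, E[X²]=3.93006; II: μ=2.1, E[X²]=5.628.
E[X] = 0.39·1.17391 + 0.61·2.1 = 1.73883.
E[X²] = 0.39·3.93006 + 0.61·5.628 = 4.9658.
Var(X) = E[X²] − (E[X])² = 4.9658 − 3.02352 = 1.94229.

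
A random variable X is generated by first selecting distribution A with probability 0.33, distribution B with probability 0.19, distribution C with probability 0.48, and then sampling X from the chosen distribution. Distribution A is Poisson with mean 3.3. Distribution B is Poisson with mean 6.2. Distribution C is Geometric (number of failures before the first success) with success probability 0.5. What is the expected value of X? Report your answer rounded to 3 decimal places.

2.747

Component means — A: 3.3; B: 6.2; C: 1.
E[X] = 0.33·3.3 + 0.19·6.2 + 0.48·1 = 2.747.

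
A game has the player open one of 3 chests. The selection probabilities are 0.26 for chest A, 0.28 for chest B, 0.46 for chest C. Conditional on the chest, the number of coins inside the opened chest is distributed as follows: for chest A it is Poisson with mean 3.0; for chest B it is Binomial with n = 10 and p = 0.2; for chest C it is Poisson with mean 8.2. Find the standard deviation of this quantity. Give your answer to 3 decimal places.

Per component, A: μ=3, E[X²]=12; B: μ=2, E[X²]=5.6; C: μ=8.2, E[X²]=75.44.
E[X] = 0.26·3 + 0.28·2 + 0.46·8.2 = 5.112.
E[X²] = 0.26·12 + 0.28·5.6 + 0.46·75.44 = 39.3904.
Var(X) = E[X²] − (E[X])² = 39.3904 − 26.1325 = 13.2579.
SD(X) = √13.2579 = 3.64113.

3.641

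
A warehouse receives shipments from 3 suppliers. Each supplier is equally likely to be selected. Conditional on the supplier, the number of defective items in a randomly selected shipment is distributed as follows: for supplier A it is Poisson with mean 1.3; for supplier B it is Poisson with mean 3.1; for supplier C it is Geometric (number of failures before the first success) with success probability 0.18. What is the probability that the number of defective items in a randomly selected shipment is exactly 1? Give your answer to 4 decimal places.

Conditional on each supplier, P(X = 1): A: 0.354291; B: 0.139653; C: 0.1476.
By total probability, P(X = 1) = 0.333333·0.354291 + 0.333333·0.139653 + 0.333333·0.1476 = 0.213848.

0.2138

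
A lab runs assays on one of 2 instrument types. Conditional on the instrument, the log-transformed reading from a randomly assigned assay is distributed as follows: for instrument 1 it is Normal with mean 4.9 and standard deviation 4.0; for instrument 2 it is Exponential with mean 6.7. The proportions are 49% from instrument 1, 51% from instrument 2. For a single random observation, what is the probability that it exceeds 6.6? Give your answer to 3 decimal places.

0.355

Conditional on each instrument, P(X > 6.6): 1: 0.335418; 2: 0.373411.
By total probability, P(X > 6.6) = 0.49·0.335418 + 0.51·0.373411 = 0.354795.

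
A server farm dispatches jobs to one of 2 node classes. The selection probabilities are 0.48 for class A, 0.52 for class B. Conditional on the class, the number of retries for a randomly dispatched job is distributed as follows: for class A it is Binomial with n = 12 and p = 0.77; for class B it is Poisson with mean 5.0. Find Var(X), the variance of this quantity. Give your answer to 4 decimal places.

Per component, A: μ=9.24, E[X²]=87.5028; B: μ=5, E[X²]=30.
E[X] = 0.48·9.24 + 0.52·5 = 7.0352.
E[X²] = 0.48·87.5028 + 0.52·30 = 57.6013.
Var(X) = E[X²] − (E[X])² = 57.6013 − 49.494 = 8.1073.

8.1073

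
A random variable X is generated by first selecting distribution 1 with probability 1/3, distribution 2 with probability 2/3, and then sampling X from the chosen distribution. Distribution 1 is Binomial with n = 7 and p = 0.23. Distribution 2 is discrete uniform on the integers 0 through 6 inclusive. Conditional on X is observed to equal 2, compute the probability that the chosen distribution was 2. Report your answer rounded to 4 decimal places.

Likelihoods P(X=2 | ·): 1: 0.300697; 2: 0.142857.
Posterior ∝ prior × likelihood. Numerator for 2: 0.666667·0.142857 = 0.0952381.
Normalizing constant: 0.333333·0.300697 + 0.666667·0.142857 = 0.19547.
P(2 | observation) = 0.0952381 / 0.19547 = 0.487225.

0.4872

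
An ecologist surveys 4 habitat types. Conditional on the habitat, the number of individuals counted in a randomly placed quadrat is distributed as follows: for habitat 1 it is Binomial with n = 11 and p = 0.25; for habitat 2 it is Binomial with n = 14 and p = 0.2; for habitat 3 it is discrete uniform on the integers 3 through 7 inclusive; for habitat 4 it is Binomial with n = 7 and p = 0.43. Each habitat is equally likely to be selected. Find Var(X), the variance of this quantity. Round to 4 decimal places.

Per component, 1: μ=2.75, E[X²]=9.625; 2: μ=2.8, E[X²]=10.08; 3: μ=5, E[X²]=27; 4: μ=3.01, E[X²]=10.7758.
E[X] = 0.25·2.75 + 0.25·2.8 + 0.25·5 + 0.25·3.01 = 3.39.
E[X²] = 0.25·9.625 + 0.25·10.08 + 0.25·27 + 0.25·10.7758 = 14.3702.
Var(X) = E[X²] − (E[X])² = 14.3702 − 11.4921 = 2.8781.

2.8781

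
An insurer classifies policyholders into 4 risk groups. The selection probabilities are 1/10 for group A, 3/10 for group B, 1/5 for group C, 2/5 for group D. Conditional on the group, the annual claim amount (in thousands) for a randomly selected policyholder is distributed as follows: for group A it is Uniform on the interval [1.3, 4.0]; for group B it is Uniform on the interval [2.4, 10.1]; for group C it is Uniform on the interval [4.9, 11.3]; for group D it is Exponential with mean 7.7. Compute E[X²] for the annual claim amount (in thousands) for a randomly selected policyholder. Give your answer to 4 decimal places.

For each component E[X²] = Var + (mean)², giving A: 7.63; B: 44.0033; C: 69.0233; D: 118.58.
Overall E[X²] = 0.1·7.63 + 0.3·44.0033 + 0.2·69.0233 + 0.4·118.58 = 75.2007.

75.2007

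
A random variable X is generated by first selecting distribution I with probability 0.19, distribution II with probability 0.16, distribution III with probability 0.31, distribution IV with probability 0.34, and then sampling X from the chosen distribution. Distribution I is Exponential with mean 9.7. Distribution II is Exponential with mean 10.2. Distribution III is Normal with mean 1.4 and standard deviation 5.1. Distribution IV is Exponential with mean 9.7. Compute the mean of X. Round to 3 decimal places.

7.207

Component means — I: 9.7; II: 10.2; III: 1.4; IV: 9.7.
E[X] = 0.19·9.7 + 0.16·10.2 + 0.31·1.4 + 0.34·9.7 = 7.207.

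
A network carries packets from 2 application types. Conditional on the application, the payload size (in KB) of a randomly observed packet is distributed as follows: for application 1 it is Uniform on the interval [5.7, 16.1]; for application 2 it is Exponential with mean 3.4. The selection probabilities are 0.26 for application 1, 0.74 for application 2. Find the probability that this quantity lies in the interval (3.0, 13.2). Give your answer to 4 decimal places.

0.4785

Conditional on each application, P(3.0 < X < 13.2): 1: 0.721154; 2: 0.393206.
By total probability, P(3.0 < X < 13.2) = 0.26·0.721154 + 0.74·0.393206 = 0.478472.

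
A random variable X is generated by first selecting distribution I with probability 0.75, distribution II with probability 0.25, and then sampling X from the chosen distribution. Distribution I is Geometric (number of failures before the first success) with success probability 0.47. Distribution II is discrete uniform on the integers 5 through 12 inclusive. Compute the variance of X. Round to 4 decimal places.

Per component, I: μ=1.12766, E[X²]=3.67089; II: μ=8.5, E[X²]=77.5.
E[X] = 0.75·1.12766 + 0.25·8.5 = 2.97074.
E[X²] = 0.75·3.67089 + 0.25·77.5 = 22.1282.
Var(X) = E[X²] − (E[X])² = 22.1282 − 8.82532 = 13.3028.

13.3028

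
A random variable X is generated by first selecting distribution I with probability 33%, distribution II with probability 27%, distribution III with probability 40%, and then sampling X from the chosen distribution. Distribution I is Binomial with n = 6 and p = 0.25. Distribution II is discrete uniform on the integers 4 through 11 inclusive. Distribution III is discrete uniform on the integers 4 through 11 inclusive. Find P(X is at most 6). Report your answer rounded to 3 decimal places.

0.581

Conditional on each component, P(X ≤ 6): I: 1; II: 0.375; III: 0.375.
By total probability, P(X ≤ 6) = 0.33·1 + 0.27·0.375 + 0.4·0.375 = 0.58125.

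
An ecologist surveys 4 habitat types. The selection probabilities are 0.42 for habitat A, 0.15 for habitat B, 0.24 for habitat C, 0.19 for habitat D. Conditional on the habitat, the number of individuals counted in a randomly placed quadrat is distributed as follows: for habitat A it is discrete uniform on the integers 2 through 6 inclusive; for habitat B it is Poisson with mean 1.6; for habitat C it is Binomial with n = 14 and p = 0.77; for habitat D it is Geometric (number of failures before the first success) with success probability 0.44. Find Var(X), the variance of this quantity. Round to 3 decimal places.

14.973

Per component, A: μ=4, E[X²]=18; B: μ=1.6, E[X²]=4.16; C: μ=10.78, E[X²]=118.688; D: μ=1.27273, E[X²]=4.5124.
E[X] = 0.42·4 + 0.15·1.6 + 0.24·10.78 + 0.19·1.27273 = 4.74902.
E[X²] = 0.42·18 + 0.15·4.16 + 0.24·118.688 + 0.19·4.5124 = 37.5264.
Var(X) = E[X²] − (E[X])² = 37.5264 − 22.5532 = 14.9733.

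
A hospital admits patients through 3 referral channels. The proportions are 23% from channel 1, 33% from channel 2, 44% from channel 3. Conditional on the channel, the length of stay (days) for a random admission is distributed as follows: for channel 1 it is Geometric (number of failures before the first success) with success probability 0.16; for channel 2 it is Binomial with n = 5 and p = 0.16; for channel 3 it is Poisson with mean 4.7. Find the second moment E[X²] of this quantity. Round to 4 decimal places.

26.1068

For each component E[X²] = Var + (mean)², giving 1: 60.375; 2: 1.312; 3: 26.79.
Overall E[X²] = 0.23·60.375 + 0.33·1.312 + 0.44·26.79 = 26.1068.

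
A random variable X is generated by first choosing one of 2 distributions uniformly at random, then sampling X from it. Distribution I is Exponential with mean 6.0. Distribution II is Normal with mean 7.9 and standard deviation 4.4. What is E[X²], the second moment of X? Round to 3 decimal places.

For each component E[X²] = Var + (mean)², giving I: 72; II: 81.77.
Overall E[X²] = 0.5·72 + 0.5·81.77 = 76.885.

76.885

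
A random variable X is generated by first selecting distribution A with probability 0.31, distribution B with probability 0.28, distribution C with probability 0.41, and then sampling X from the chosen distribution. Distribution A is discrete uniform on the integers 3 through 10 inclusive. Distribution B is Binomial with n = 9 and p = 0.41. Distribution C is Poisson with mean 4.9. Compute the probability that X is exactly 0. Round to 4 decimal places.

Conditional on each component, P(X = 0): A: 0; B: 0.008663; C: 0.00744658.
By total probability, P(X = 0) = 0.31·0 + 0.28·0.008663 + 0.41·0.00744658 = 0.00547874.

0.0055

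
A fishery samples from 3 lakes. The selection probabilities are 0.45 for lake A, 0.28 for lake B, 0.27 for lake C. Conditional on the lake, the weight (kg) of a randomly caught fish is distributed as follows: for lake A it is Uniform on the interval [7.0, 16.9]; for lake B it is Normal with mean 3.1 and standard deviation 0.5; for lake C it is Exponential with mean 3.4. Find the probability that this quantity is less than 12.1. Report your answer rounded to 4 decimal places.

Conditional on each lake, P(X < 12.1): A: 0.515152; B: 1; C: 0.971528.
By total probability, P(X < 12.1) = 0.45·0.515152 + 0.28·1 + 0.27·0.971528 = 0.774131.

0.7741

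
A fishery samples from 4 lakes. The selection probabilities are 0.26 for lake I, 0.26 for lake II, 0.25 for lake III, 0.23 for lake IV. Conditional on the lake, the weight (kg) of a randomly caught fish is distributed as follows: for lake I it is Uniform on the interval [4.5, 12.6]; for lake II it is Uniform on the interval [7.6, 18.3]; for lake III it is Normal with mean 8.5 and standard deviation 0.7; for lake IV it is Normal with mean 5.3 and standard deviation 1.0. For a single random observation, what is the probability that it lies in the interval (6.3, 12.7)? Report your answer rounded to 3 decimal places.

0.612

Conditional on each lake, P(6.3 < X < 12.7): I: 0.777778; II: 0.476636; III: 0.999163; IV: 0.158655.
By total probability, P(6.3 < X < 12.7) = 0.26·0.777778 + 0.26·0.476636 + 0.25·0.999163 + 0.23·0.158655 = 0.612429.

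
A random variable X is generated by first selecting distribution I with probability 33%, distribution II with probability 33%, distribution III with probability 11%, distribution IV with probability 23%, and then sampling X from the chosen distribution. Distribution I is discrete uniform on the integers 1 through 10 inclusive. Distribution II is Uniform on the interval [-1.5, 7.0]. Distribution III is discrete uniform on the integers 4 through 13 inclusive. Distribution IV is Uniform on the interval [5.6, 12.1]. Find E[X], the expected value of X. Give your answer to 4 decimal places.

5.6930

Component means — I: 5.5; II: 2.75; III: 8.5; IV: 8.85.
E[X] = 0.33·5.5 + 0.33·2.75 + 0.11·8.5 + 0.23·8.85 = 5.693.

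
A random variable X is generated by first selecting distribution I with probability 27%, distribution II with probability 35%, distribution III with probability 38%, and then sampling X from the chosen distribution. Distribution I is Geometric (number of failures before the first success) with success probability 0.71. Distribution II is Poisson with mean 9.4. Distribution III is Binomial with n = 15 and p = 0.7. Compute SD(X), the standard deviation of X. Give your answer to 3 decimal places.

4.785

Per component, I: μ=0.408451, E[X²]=0.742115; II: μ=9.4, E[X²]=97.76; III: μ=10.5, E[X²]=113.4.
E[X] = 0.27·0.408451 + 0.35·9.4 + 0.38·10.5 = 7.39028.
E[X²] = 0.27·0.742115 + 0.35·97.76 + 0.38·113.4 = 77.5084.
Var(X) = E[X²] − (E[X])² = 77.5084 − 54.6163 = 22.8921.
SD(X) = √22.8921 = 4.78457.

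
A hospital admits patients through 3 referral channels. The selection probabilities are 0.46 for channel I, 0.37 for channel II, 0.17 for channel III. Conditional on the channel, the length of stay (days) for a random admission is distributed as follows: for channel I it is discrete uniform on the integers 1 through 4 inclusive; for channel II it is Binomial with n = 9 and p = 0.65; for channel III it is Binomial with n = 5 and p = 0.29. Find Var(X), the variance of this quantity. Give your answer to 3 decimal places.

Per component, I: μ=2.5, E[X²]=7.5; II: μ=5.85, E[X²]=36.27; III: μ=1.45, E[X²]=3.132.
E[X] = 0.46·2.5 + 0.37·5.85 + 0.17·1.45 = 3.561.
E[X²] = 0.46·7.5 + 0.37·36.27 + 0.17·3.132 = 17.4023.
Var(X) = E[X²] − (E[X])² = 17.4023 − 12.6807 = 4.72162.

4.722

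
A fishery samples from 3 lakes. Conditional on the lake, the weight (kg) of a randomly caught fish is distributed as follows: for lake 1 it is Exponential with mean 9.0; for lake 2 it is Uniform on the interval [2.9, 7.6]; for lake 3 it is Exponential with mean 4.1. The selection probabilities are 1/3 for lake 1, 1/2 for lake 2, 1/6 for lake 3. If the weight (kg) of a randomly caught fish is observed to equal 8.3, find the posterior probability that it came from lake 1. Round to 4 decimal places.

0.7328

Likelihoods f(8.3 | ·): 1: 0.0441816; 2: 0; 3: 0.0322133.
Posterior ∝ prior × likelihood. Numerator for 1: 0.333333·0.0441816 = 0.0147272.
Normalizing constant: 0.333333·0.0441816 + 0.5·0 + 0.166667·0.0322133 = 0.0200961.
P(1 | observation) = 0.0147272 / 0.0200961 = 0.73284.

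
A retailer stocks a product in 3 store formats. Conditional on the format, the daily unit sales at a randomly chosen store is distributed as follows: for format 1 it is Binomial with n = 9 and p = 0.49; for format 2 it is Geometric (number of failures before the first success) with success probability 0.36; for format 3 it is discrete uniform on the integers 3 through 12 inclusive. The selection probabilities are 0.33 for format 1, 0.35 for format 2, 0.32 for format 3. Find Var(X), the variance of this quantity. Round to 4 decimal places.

Per component, 1: μ=4.41, E[X²]=21.6972; 2: μ=1.77778, E[X²]=8.09877; 3: μ=7.5, E[X²]=64.5.
E[X] = 0.33·4.41 + 0.35·1.77778 + 0.32·7.5 = 4.47752.
E[X²] = 0.33·21.6972 + 0.35·8.09877 + 0.32·64.5 = 30.6346.
Var(X) = E[X²] − (E[X])² = 30.6346 − 20.0482 = 10.5864.

10.5864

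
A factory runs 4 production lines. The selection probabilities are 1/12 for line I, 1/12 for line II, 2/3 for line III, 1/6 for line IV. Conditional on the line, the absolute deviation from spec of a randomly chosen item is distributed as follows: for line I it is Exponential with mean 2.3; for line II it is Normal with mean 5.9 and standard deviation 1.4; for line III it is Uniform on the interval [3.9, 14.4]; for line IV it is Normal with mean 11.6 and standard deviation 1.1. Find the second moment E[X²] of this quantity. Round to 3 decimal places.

For each component E[X²] = Var + (mean)², giving I: 10.58; II: 36.77; III: 92.91; IV: 135.77.
Overall E[X²] = 0.0833333·10.58 + 0.0833333·36.77 + 0.666667·92.91 + 0.166667·135.77 = 88.5142.

88.514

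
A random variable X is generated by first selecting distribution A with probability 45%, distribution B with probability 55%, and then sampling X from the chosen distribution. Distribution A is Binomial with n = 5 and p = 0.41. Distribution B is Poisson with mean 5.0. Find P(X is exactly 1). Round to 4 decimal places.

Conditional on each component, P(X = 1): A: 0.248406; B: 0.0336897.
By total probability, P(X = 1) = 0.45·0.248406 + 0.55·0.0336897 = 0.130312.

0.1303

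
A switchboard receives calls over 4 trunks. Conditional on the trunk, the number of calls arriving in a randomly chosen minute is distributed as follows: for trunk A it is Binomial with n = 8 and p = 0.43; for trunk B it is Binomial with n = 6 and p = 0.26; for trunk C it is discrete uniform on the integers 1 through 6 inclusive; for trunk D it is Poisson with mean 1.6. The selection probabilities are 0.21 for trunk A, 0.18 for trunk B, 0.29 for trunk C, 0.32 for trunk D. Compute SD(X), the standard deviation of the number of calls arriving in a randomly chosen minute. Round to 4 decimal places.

1.6942

Per component, A: μ=3.44, E[X²]=13.7944; B: μ=1.56, E[X²]=3.588; C: μ=3.5, E[X²]=15.1667; D: μ=1.6, E[X²]=4.16.
E[X] = 0.21·3.44 + 0.18·1.56 + 0.29·3.5 + 0.32·1.6 = 2.5302.
E[X²] = 0.21·13.7944 + 0.18·3.588 + 0.29·15.1667 + 0.32·4.16 = 9.2722.
Var(X) = E[X²] − (E[X])² = 9.2722 − 6.40191 = 2.87029.
SD(X) = √2.87029 = 1.69419.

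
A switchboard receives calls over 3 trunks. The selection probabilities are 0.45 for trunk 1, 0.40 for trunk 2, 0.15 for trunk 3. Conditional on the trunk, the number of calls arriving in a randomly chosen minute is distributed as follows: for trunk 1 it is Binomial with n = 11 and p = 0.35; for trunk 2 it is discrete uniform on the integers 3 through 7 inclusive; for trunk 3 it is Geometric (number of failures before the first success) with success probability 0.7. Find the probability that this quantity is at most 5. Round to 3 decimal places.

0.773

Conditional on each trunk, P(X ≤ 5): 1: 0.851316; 2: 0.6; 3: 0.999271.
By total probability, P(X ≤ 5) = 0.45·0.851316 + 0.4·0.6 + 0.15·0.999271 = 0.772983.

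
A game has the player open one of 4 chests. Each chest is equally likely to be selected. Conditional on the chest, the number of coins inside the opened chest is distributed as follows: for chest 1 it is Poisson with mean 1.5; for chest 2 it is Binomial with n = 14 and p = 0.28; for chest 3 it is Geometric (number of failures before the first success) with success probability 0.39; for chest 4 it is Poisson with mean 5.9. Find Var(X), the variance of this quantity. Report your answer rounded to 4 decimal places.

Per component, 1: μ=1.5, E[X²]=3.75; 2: μ=3.92, E[X²]=18.1888; 3: μ=1.5641, E[X²]=6.45694; 4: μ=5.9, E[X²]=40.71.
E[X] = 0.25·1.5 + 0.25·3.92 + 0.25·1.5641 + 0.25·5.9 = 3.22103.
E[X²] = 0.25·3.75 + 0.25·18.1888 + 0.25·6.45694 + 0.25·40.71 = 17.2764.
Var(X) = E[X²] − (E[X])² = 17.2764 − 10.375 = 6.90143.

6.9014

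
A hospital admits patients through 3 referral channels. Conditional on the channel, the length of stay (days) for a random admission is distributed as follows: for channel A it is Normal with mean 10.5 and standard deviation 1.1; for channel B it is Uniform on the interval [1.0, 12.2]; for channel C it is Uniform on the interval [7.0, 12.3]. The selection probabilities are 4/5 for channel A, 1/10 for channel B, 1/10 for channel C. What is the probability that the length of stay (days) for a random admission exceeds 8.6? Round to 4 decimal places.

Conditional on each channel, P(X > 8.6): A: 0.957941; B: 0.321429; C: 0.698113.
By total probability, P(X > 8.6) = 0.8·0.957941 + 0.1·0.321429 + 0.1·0.698113 = 0.868307.

0.8683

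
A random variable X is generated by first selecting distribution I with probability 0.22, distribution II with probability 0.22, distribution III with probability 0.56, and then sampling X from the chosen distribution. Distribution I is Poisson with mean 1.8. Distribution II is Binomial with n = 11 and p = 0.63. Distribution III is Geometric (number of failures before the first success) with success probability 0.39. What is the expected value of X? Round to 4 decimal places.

2.7965

Component means — I: 1.8; II: 6.93; III: 1.5641.
E[X] = 0.22·1.8 + 0.22·6.93 + 0.56·1.5641 = 2.7965.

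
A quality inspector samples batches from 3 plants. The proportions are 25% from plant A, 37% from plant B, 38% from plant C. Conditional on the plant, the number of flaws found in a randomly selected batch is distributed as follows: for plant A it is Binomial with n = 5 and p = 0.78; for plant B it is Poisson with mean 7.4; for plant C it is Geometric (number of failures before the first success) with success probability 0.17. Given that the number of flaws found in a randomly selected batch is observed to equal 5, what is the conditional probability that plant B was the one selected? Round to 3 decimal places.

0.300

Likelihoods P(X=5 | ·): A: 0.288717; B: 0.113031; C: 0.0669637.
Posterior ∝ prior × likelihood. Numerator for B: 0.37·0.113031 = 0.0418215.
Normalizing constant: 0.25·0.288717 + 0.37·0.113031 + 0.38·0.0669637 = 0.139447.
P(B | observation) = 0.0418215 / 0.139447 = 0.29991.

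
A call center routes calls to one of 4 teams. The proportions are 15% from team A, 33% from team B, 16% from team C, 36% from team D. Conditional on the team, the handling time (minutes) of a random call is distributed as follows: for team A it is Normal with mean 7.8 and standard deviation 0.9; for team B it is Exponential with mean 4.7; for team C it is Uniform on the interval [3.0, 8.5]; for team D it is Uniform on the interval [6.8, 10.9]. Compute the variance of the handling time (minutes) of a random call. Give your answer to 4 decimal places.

11.6127

Per component, A: μ=7.8, E[X²]=61.65; B: μ=4.7, E[X²]=44.18; C: μ=5.75, E[X²]=35.5833; D: μ=8.85, E[X²]=79.7233.
E[X] = 0.15·7.8 + 0.33·4.7 + 0.16·5.75 + 0.36·8.85 = 6.827.
E[X²] = 0.15·61.65 + 0.33·44.18 + 0.16·35.5833 + 0.36·79.7233 = 58.2206.
Var(X) = E[X²] − (E[X])² = 58.2206 − 46.6079 = 11.6127.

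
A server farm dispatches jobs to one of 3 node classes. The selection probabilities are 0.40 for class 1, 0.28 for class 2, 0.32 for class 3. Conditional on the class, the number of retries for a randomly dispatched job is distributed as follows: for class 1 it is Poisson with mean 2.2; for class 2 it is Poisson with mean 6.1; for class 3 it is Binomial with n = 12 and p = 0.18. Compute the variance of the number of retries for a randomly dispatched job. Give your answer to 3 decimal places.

Per component, 1: μ=2.2, E[X²]=7.04; 2: μ=6.1, E[X²]=43.31; 3: μ=2.16, E[X²]=6.4368.
E[X] = 0.4·2.2 + 0.28·6.1 + 0.32·2.16 = 3.2792.
E[X²] = 0.4·7.04 + 0.28·43.31 + 0.32·6.4368 = 17.0026.
Var(X) = E[X²] − (E[X])² = 17.0026 − 10.7532 = 6.24942.

6.249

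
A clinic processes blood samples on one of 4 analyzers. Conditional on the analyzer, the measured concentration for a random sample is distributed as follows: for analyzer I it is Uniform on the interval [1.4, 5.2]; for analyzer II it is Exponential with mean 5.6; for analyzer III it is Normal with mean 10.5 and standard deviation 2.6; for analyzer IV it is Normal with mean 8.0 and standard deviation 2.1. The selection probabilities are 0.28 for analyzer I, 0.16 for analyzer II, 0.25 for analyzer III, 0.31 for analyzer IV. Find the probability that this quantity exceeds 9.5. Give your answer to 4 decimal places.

0.2654

Conditional on each analyzer, P(X > 9.5): I: 0; II: 0.183337; III: 0.649739; IV: 0.237525.
By total probability, P(X > 9.5) = 0.28·0 + 0.16·0.183337 + 0.25·0.649739 + 0.31·0.237525 = 0.265401.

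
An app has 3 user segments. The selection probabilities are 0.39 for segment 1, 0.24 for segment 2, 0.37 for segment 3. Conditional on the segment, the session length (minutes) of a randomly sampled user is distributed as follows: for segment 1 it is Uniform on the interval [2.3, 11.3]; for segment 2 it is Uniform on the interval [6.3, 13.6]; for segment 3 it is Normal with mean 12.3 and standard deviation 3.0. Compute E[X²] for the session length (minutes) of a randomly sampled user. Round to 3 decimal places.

For each component E[X²] = Var + (mean)², giving 1: 52.99; 2: 103.443; 3: 160.29.
Overall E[X²] = 0.39·52.99 + 0.24·103.443 + 0.37·160.29 = 104.8.

104.800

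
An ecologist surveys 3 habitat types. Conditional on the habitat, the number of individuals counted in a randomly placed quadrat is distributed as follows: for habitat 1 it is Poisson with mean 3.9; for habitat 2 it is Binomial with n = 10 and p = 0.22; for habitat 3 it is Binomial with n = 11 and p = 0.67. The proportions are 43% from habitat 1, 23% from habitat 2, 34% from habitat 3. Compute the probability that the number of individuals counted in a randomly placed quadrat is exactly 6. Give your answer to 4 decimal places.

0.1002

Conditional on each habitat, P(X = 6): 1: 0.0989251; 2: 0.0088132; 3: 0.163554.
By total probability, P(X = 6) = 0.43·0.0989251 + 0.23·0.0088132 + 0.34·0.163554 = 0.100173.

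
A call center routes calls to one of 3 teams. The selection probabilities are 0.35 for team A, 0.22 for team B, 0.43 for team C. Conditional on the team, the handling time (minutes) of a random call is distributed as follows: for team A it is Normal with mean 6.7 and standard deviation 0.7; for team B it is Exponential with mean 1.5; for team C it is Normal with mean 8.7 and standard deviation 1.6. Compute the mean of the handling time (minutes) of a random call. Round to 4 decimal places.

Component means — A: 6.7; B: 1.5; C: 8.7.
E[X] = 0.35·6.7 + 0.22·1.5 + 0.43·8.7 = 6.416.

6.4160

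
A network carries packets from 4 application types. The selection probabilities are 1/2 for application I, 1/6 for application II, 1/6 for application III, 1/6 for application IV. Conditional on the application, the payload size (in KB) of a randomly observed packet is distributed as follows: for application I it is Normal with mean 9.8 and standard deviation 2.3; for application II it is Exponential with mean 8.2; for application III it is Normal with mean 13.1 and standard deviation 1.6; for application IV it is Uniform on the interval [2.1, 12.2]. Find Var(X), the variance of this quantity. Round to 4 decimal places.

19.0822

Per component, I: μ=9.8, E[X²]=101.33; II: μ=8.2, E[X²]=134.48; III: μ=13.1, E[X²]=174.17; IV: μ=7.15, E[X²]=59.6233.
E[X] = 0.5·9.8 + 0.166667·8.2 + 0.166667·13.1 + 0.166667·7.15 = 9.64167.
E[X²] = 0.5·101.33 + 0.166667·134.48 + 0.166667·174.17 + 0.166667·59.6233 = 112.044.
Var(X) = E[X²] − (E[X])² = 112.044 − 92.9617 = 19.0822.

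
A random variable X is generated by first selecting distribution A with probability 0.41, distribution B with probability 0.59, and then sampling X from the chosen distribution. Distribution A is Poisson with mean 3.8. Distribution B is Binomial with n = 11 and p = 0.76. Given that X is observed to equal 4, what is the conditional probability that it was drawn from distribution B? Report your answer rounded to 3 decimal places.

0.036

Likelihoods P(X=4 | ·): A: 0.194359; B: 0.00504948.
Posterior ∝ prior × likelihood. Numerator for B: 0.59·0.00504948 = 0.0029792.
Normalizing constant: 0.41·0.194359 + 0.59·0.00504948 = 0.0826663.
P(B | observation) = 0.0029792 / 0.0826663 = 0.0360388.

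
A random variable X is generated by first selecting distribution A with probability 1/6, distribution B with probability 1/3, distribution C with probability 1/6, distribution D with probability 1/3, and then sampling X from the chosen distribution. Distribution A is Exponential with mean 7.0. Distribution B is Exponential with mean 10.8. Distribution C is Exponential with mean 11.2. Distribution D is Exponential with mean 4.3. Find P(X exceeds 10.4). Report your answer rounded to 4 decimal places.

Conditional on each component, P(X > 10.4): A: 0.226341; B: 0.38176; C: 0.395118; D: 0.0890458.
By total probability, P(X > 10.4) = 0.166667·0.226341 + 0.333333·0.38176 + 0.166667·0.395118 + 0.333333·0.0890458 = 0.260512.

0.2605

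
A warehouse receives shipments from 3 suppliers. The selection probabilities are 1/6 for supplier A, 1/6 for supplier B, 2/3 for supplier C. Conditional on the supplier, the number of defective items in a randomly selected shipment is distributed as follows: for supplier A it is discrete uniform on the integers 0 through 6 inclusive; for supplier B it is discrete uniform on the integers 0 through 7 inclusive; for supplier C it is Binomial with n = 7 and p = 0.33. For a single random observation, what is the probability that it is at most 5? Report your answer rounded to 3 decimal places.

0.930

Conditional on each supplier, P(X ≤ 5): A: 0.857143; B: 0.75; C: 0.993517.
By total probability, P(X ≤ 5) = 0.166667·0.857143 + 0.166667·0.75 + 0.666667·0.993517 = 0.930202.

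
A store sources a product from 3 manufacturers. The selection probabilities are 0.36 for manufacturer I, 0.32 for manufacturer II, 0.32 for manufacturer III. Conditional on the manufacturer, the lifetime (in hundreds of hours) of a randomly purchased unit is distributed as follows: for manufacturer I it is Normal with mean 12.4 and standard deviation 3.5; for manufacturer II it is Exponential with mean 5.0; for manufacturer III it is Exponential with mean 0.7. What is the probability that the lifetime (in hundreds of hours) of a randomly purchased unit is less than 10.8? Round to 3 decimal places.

0.720

Conditional on each manufacturer, P(X < 10.8): I: 0.323784; II: 0.884675; III: 1.
By total probability, P(X < 10.8) = 0.36·0.323784 + 0.32·0.884675 + 0.32·1 = 0.719658.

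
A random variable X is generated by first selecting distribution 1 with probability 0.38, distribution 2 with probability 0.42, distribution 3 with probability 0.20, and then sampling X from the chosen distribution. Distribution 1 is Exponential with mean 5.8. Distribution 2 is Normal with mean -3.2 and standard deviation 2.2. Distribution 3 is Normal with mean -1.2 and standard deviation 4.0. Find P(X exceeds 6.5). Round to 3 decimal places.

Conditional on each component, P(X > 6.5): 1: 0.326055; 2: 5.19027e-06; 3: 0.0271147.
By total probability, P(X > 6.5) = 0.38·0.326055 + 0.42·5.19027e-06 + 0.2·0.0271147 = 0.129326.

0.129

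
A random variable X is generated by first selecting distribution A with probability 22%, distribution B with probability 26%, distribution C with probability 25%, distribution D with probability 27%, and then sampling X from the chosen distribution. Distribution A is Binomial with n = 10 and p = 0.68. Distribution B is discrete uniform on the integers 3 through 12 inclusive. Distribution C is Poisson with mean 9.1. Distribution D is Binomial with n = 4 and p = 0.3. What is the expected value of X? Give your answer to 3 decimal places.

Component means — A: 6.8; B: 7.5; C: 9.1; D: 1.2.
E[X] = 0.22·6.8 + 0.26·7.5 + 0.25·9.1 + 0.27·1.2 = 6.045.

6.045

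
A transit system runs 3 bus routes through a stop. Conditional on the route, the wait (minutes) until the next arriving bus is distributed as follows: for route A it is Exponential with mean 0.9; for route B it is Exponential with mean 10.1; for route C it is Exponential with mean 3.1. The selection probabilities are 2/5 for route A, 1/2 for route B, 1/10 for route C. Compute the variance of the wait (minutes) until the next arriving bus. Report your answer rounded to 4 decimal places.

71.8616

Per component, A: μ=0.9, E[X²]=1.62; B: μ=10.1, E[X²]=204.02; C: μ=3.1, E[X²]=19.22.
E[X] = 0.4·0.9 + 0.5·10.1 + 0.1·3.1 = 5.72.
E[X²] = 0.4·1.62 + 0.5·204.02 + 0.1·19.22 = 104.58.
Var(X) = E[X²] − (E[X])² = 104.58 − 32.7184 = 71.8616.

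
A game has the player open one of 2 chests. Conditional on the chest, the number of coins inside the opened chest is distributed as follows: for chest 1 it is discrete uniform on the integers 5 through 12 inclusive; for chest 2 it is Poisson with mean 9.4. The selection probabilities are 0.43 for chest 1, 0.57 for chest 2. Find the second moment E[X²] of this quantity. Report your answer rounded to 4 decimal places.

89.0482

For each component E[X²] = Var + (mean)², giving 1: 77.5; 2: 97.76.
Overall E[X²] = 0.43·77.5 + 0.57·97.76 = 89.0482.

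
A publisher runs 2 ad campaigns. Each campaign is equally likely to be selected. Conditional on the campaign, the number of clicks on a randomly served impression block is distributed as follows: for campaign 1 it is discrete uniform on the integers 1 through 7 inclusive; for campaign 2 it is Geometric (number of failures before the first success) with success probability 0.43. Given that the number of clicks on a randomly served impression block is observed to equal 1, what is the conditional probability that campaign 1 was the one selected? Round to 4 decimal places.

Likelihoods P(X=1 | ·): 1: 0.142857; 2: 0.2451.
Posterior ∝ prior × likelihood. Numerator for 1: 0.5·0.142857 = 0.0714286.
Normalizing constant: 0.5·0.142857 + 0.5·0.2451 = 0.193979.
P(1 | observation) = 0.0714286 / 0.193979 = 0.368229.

0.3682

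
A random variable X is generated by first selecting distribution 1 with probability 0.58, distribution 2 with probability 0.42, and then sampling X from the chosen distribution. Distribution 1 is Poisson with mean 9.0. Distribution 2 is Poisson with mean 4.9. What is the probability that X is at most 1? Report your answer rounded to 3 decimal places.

Conditional on each component, P(X ≤ 1): 1: 0.0012341; 2: 0.0439348.
By total probability, P(X ≤ 1) = 0.58·0.0012341 + 0.42·0.0439348 = 0.0191684.

0.019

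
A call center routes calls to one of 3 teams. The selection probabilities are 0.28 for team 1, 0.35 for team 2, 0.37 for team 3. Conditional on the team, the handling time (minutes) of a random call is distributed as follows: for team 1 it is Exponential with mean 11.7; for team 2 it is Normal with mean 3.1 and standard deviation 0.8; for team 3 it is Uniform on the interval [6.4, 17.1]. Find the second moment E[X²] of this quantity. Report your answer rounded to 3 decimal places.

134.859

For each component E[X²] = Var + (mean)², giving 1: 273.78; 2: 10.25; 3: 147.603.
Overall E[X²] = 0.28·273.78 + 0.35·10.25 + 0.37·147.603 = 134.859.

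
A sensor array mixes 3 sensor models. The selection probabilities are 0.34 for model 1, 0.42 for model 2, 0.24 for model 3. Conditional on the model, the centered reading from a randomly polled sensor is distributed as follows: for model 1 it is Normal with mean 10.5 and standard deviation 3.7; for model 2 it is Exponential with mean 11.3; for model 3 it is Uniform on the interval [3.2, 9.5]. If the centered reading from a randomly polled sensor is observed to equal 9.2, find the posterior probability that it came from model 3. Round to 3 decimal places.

Likelihoods f(9.2 | ·): 1: 0.101368; 2: 0.0392046; 3: 0.15873.
Posterior ∝ prior × likelihood. Numerator for 3: 0.24·0.15873 = 0.0380952.
Normalizing constant: 0.34·0.101368 + 0.42·0.0392046 + 0.24·0.15873 = 0.0890264.
P(3 | observation) = 0.0380952 / 0.0890264 = 0.42791.

0.428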